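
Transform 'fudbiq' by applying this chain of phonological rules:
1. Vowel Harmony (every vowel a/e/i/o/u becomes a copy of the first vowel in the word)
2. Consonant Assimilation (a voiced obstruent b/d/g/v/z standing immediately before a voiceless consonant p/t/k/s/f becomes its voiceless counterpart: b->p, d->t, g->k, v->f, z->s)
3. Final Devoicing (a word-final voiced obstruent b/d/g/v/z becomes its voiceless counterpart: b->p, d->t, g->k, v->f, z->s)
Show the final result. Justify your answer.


Starting form: 'fudbiq'
Rule 1: Vowel Harmony: all vowels become 'u' (matching first vowel). 'fudbiq' -> 'fudbuq'
Rule 2: Consonant Assimilation: no voiced obstruent (b/d/g/v/z) stands immediately before a voiceless consonant (p/t/k/s/f). No change.
Rule 3: Final Devoicing: final consonant 'q' is not one of the voiced obstruents b/d/g/v/z. No change.
Final form: 'fudbuq'

fudbuq


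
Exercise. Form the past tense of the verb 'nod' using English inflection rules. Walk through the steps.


Apply rule: Double final consonant and add -ed. 'nod' becomes 'nodded'.

nodded


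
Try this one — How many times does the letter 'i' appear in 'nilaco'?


Letter 'i' in 'nilaco': found at position(s) 2 = 1 occurrence(s).

1


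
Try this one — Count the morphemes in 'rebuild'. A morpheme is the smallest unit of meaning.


Decomposition: re- (prefix) + build (root) = 2 morpheme(s)

2 morphemes


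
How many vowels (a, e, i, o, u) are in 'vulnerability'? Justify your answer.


Vowels in 'vulnerability': u, e, a, i, i = 5 vowels.

5


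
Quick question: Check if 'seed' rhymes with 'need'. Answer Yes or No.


Rime (stressed vowel + following sounds) of 'seed': -eed = /iːd/
Rime of 'need': -eed = /iːd/
/iːd/ and /iːd/ are the same ending sound, so the words rhyme.

Yes


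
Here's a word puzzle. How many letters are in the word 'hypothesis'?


Spell out 'hypothesis' and number each letter: h(1), y(2), p(3), o(4), t(5), h(6), e(7), s(8), i(9), s(10). Total: 10 letters.

10


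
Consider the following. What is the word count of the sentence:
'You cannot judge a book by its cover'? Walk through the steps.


Split into words: You | cannot | judge | a | book | by | its | cover = 8 words.

8


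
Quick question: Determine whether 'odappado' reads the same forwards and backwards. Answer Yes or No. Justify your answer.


Forward: 'odappado'
Reversed: 'odappado'
They are identical.

Yes


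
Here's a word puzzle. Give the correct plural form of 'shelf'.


Apply rule: Change -f to -ves. 'shelf' becomes 'shelves'.

shelves


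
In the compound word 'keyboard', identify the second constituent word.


Split 'keyboard' into 'key' + 'board'. The second part is 'board'.

board


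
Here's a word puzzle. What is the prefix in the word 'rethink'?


The word 'rethink' = 're' (prefix) + 'think' (root). The prefix is 're'.

re


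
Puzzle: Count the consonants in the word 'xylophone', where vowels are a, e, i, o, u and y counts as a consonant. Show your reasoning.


Consonants in 'xylophone': x, y, l, p, h, n = 6 consonants.

6


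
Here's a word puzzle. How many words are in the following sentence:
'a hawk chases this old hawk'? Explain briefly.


Split into words: a | hawk | chases | this | old | hawk = 6 words.

6


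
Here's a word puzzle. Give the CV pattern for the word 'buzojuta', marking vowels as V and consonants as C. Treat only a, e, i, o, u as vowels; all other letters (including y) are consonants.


Letter mapping: b = C, u = V, z = C, o = V, j = C, u = V, t = C, a = V.

CVCVCVCV


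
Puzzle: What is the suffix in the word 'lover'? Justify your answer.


The word 'lover' = 'love' (root) + '-er' (suffix). The suffix is '-er'.

er


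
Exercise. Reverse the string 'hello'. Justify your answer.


Reverse 'hello' character by character: 'olleh'.

olleh


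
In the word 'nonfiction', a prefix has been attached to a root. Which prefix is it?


The word 'nonfiction' = 'non' (prefix) + 'fiction' (root). The prefix is 'non'.

non


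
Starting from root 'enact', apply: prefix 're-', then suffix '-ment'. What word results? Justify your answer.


Step 1: Add prefix 're-' to 'enact' = 'reenact'
Step 2: Add suffix '-ment' to 'reenact' = 'reenactment'

reenactment


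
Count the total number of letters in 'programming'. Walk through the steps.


Spell out 'programming' and number each letter: p(1), r(2), o(3), g(4), r(5), a(6), m(7), m(8), i(9), n(10), g(11). Total: 11 letters.

11


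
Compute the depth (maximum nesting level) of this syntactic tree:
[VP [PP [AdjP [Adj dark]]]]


Count bracket nesting levels:
'[' at pos 0: depth = 1
'[' at pos 4: depth = 2
'[' at pos 8: depth = 3
'[' at pos 14: depth = 4
Maximum depth reached: 4

4


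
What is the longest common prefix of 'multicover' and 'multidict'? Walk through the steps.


Compare from the start: 5 characters match: 'multi'. Mismatch at position 6: 'c' vs 'd'.

multi


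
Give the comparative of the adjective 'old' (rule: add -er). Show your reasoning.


Apply comparative formation (add -er): 'old' -> 'older'.

older


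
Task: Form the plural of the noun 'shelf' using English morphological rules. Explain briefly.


Apply rule: Change -f to -ves. 'shelf' becomes 'shelves'.

shelves


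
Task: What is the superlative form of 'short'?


Apply superlative formation (add -est): 'short' -> 'shortest'.

shortest


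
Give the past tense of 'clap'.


Apply rule: Double final consonant and add -ed. 'clap' becomes 'clapped'.

clapped


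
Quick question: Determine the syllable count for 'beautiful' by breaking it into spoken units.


Break 'beautiful' into syllables: beau-ti-ful -> beau | ti | ful = 3 syllables

3 syllables


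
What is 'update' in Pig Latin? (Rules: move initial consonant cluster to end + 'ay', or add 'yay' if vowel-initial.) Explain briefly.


'update' starts with a vowel, so add 'yay': 'updateyay'.

updateyay


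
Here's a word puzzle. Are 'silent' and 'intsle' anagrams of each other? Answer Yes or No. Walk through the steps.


Sorted letters of 'silent': 'eilnst'
Sorted letters of 'intsle': 'eilnst'
They match.

Yes


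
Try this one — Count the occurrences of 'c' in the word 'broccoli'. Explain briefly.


Letter 'c' in 'broccoli': found at position(s) 4, 5 = 2 occurrence(s).

2


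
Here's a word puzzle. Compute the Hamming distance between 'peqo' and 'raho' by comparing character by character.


Alignment:
Position 1: 'p' vs 'r' = DIFFER
Position 2: 'e' vs 'a' = DIFFER
Position 3: 'q' vs 'h' = DIFFER
Position 4: 'o' vs 'o' = match
Total differences: 3

3


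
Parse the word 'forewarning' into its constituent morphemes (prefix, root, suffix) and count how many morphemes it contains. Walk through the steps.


Step 1: Identify prefix: 'fore' (meaning: before/front)
Step 2: Identify root: 'warn'
Step 3: Identify suffix(es): 'ing'
Decomposition: fore- (prefix: before/front) + warn (root) + -ing (suffix: ongoing action)
Total morphemes: 3

3 morphemes (fore- (prefix: before/front) + warn (root) + -ing (suffix: ongoing action))


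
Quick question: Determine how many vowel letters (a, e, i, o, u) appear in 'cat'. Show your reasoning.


Vowels in 'cat': a = 1 vowels.

1


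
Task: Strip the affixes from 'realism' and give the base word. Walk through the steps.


Remove suffix '-ism' from 'realism' to get root 'real'.

real


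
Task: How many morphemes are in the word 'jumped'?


Decomposition: jump (root) + -ed (suffix) = 2 morpheme(s)

2 morphemes


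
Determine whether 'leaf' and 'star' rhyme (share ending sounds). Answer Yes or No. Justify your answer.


Rime (stressed vowel + following sounds) of 'leaf': -eaf = /iːf/
Rime of 'star': -ar = /ɑːr/
/iːf/ and /ɑːr/ are different ending sounds, so the words do not rhyme.

No


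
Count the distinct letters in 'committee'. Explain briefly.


Unique letters in 'committee': {c, e, i, m, o, t} = 6 distinct letters.

6


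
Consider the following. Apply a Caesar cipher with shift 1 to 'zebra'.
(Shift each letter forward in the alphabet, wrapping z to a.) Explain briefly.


Shift each letter by 1: z -> a, e -> f, b -> c, r -> s, a -> b. Result: 'afcsb'.

afcsb


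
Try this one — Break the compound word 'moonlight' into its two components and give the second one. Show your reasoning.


Split 'moonlight' into 'moon' + 'light'. The second part is 'light'.

light


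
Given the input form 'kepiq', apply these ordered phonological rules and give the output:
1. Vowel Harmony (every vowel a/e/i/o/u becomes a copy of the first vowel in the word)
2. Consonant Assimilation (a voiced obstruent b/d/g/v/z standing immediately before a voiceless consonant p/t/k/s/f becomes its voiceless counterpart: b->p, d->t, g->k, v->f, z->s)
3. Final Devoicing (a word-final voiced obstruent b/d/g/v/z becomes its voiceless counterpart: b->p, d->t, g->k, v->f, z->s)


Starting form: 'kepiq'
Rule 1: Vowel Harmony: all vowels become 'e' (matching first vowel). 'kepiq' -> 'kepeq'
Rule 2: Consonant Assimilation: no voiced obstruent (b/d/g/v/z) stands immediately before a voiceless consonant (p/t/k/s/f). No change.
Rule 3: Final Devoicing: final consonant 'q' is not one of the voiced obstruents b/d/g/v/z. No change.
Final form: 'kepeq'

kepeq


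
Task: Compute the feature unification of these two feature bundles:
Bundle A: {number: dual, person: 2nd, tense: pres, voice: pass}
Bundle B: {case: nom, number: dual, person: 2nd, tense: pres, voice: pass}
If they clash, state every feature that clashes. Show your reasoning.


Compare features:
case: A=_ vs B=nom -> unified: nom
number: A=dual vs B=dual -> unified: dual
person: A=2nd vs B=2nd -> unified: 2nd
tense: A=pres vs B=pres -> unified: pres
voice: A=pass vs B=pass -> unified: pass
No clashes found.

Unified: {case: nom, number: dual, person: 2nd, tense: pres, voice: pass}


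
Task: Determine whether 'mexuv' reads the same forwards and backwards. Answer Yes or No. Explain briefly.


Forward: 'mexuv'
Reversed: 'vuxem'
They differ.

No


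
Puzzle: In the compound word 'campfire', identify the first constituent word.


Split 'campfire' into 'camp' + 'fire'. The first part is 'camp'.

camp


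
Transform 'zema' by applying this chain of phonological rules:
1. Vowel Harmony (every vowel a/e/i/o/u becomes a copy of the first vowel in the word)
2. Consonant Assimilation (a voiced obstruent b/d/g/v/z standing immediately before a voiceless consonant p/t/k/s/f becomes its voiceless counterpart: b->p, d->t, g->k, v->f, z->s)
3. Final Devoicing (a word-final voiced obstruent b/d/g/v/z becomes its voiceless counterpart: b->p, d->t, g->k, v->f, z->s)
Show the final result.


Starting form: 'zema'
Rule 1: Vowel Harmony: all vowels become 'e' (matching first vowel). 'zema' -> 'zeme'
Rule 2: Consonant Assimilation: no voiced obstruent (b/d/g/v/z) stands immediately before a voiceless consonant (p/t/k/s/f). No change.
Rule 3: Final Devoicing: the word ends in the vowel 'e', not a consonant. No change.
Final form: 'zeme'

zeme


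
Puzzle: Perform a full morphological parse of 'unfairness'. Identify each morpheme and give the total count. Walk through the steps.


Step 1: Identify prefix: 'un' (meaning: not/reverse)
Step 2: Identify root: 'fair'
Step 3: Identify suffix(es): 'ness'
Decomposition: un- (prefix: not/reverse) + fair (root) + -ness (suffix: state of)
Total morphemes: 3

3 morphemes (un- (prefix: not/reverse) + fair (root) + -ness (suffix: state of))


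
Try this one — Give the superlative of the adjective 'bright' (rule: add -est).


Apply superlative formation (add -est): 'bright' -> 'brightest'.

brightest


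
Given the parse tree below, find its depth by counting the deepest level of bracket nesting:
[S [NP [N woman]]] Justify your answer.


Count bracket nesting levels:
'[' at pos 0: depth = 1
'[' at pos 3: depth = 2
'[' at pos 7: depth = 3
Maximum depth reached: 3

3


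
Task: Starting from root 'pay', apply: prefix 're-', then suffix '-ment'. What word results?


Step 1: Add prefix 're-' to 'pay' = 'repay'
Step 2: Add suffix '-ment' to 'repay' = 'repayment'

repayment


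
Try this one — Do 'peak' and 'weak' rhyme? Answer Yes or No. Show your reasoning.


Rime (stressed vowel + following sounds) of 'peak': -eak = /iːk/
Rime of 'weak': -eak = /iːk/
/iːk/ and /iːk/ are the same ending sound, so the words rhyme.

Yes


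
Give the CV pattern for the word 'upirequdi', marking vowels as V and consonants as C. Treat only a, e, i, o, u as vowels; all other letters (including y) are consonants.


Letter mapping: u = V, p = C, i = V, r = C, e = V, q = C, u = V, d = C, i = V.

VCVCVCVCV


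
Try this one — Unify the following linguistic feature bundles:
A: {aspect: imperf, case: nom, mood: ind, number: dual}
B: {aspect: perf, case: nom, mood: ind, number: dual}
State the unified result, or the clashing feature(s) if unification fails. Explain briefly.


Compare features:
aspect: A=imperf vs B=perf -> CLASH
case: A=nom vs B=nom -> unified: nom
mood: A=ind vs B=ind -> unified: ind
number: A=dual vs B=dual -> unified: dual
Clash detected on feature 'aspect' (imperf vs perf); unification fails.

CLASH on 'aspect' (imperf vs perf)


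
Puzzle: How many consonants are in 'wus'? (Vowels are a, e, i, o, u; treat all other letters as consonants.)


Consonants in 'wus': w, s = 2 consonants.

2


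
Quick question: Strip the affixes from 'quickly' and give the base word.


Remove suffix '-ly' from 'quickly' to get root 'quick'.

quick


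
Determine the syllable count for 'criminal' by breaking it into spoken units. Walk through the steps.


Break 'criminal' into syllables: crim-i-nal -> crim | i | nal = 3 syllables

3 syllables


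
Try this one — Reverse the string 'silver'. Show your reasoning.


Reverse 'silver' character by character: 'revlis'.

revlis


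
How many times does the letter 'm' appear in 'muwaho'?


Letter 'm' in 'muwaho': found at position(s) 1 = 1 occurrence(s).

1


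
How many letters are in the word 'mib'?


Spell out 'mib' and number each letter: m(1), i(2), b(3). Total: 3 letters.

3


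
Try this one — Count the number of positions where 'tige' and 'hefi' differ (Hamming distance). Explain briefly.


Alignment:
Position 1: 't' vs 'h' = DIFFER
Position 2: 'i' vs 'e' = DIFFER
Position 3: 'g' vs 'f' = DIFFER
Position 4: 'e' vs 'i' = DIFFER
Total differences: 4

4


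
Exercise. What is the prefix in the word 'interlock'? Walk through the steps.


The word 'interlock' = 'inter' (prefix) + 'lock' (root). The prefix is 'inter'.

inter


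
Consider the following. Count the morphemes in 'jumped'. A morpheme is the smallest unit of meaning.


Decomposition: jump (root) + -ed (suffix) = 2 morpheme(s)

2 morphemes


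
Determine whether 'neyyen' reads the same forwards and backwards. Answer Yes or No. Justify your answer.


Forward: 'neyyen'
Reversed: 'neyyen'
They are identical.

Yes


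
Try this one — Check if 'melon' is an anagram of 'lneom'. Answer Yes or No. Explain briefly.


Sorted letters of 'melon': 'elmno'
Sorted letters of 'lneom': 'elmno'
They match.

Yes


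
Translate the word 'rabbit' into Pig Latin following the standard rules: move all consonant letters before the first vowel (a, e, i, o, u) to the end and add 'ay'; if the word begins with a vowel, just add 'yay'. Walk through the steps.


'rabbit': move consonant cluster 'r' to end and add 'ay': 'abbitray'.

abbitray


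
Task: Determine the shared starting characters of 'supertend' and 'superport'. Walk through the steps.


Compare from the start: 5 characters match: 'super'. Mismatch at position 6: 't' vs 'p'.

super


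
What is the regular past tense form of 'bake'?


Apply rule: Add -d (word ends in -e). 'bake' becomes 'baked'.

baked


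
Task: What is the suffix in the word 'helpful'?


The word 'helpful' = 'help' (root) + '-ful' (suffix). The suffix is '-ful'.

ful


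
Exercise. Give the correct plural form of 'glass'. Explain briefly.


Apply rule: Add -es (sibilant/fricative ending). 'glass' becomes 'glasses'.

glasses


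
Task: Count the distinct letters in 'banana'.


Unique letters in 'banana': {a, b, n} = 3 distinct letters.

3


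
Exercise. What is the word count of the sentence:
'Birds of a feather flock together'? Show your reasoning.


Split into words: Birds | of | a | feather | flock | together = 6 words.

6


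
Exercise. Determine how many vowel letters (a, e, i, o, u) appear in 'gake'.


Vowels in 'gake': a, e = 2 vowels.

2


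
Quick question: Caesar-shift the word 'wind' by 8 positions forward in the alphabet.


Shift each letter by 8: w -> e, i -> q, n -> v, d -> l. Result: 'eqvl'.

eqvl


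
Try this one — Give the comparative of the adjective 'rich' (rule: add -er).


Apply comparative formation (add -er): 'rich' -> 'richer'.

richer


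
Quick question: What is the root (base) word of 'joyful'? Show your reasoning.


Remove suffix '-ful' from 'joyful' to get root 'joy'.

joy


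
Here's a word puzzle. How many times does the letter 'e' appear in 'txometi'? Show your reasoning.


Letter 'e' in 'txometi': found at position(s) 5 = 1 occurrence(s).

1


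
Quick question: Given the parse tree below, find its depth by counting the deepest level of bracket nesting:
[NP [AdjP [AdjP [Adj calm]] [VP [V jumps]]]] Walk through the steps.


Count bracket nesting levels:
'[' at pos 0: depth = 1
'[' at pos 4: depth = 2
'[' at pos 10: depth = 3
'[' at pos 16: depth = 4
'[' at pos 28: depth = 3
'[' at pos 32: depth = 4
Maximum depth reached: 4

4


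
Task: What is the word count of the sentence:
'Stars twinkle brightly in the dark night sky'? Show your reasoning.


Split into words: Stars | twinkle | brightly | in | the | dark | night | sky = 8 words.

8


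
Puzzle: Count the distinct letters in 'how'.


Unique letters in 'how': {h, o, w} = 3 distinct letters.

3


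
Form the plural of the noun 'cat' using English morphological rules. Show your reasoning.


Apply rule: Add -s. 'cat' becomes 'cats'.

cats


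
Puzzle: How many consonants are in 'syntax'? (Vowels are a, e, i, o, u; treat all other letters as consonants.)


Consonants in 'syntax': s, y, n, t, x = 5 consonants.

5


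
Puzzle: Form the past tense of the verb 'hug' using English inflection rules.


Apply rule: Double final consonant and add -ed. 'hug' becomes 'hugged'.

hugged


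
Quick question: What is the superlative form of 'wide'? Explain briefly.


Apply superlative formation (ends in e: add -st): 'wide' -> 'widest'.

widest


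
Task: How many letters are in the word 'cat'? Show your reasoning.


Spell out 'cat' and number each letter: c(1), a(2), t(3). Total: 3 letters.

3


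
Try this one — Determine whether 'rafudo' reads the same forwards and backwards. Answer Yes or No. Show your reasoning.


Forward: 'rafudo'
Reversed: 'odufar'
They differ.

No


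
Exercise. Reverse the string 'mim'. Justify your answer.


Reverse 'mim' character by character: 'mim'.

mim


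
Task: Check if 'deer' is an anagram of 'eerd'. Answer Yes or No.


Sorted letters of 'deer': 'deer'
Sorted letters of 'eerd': 'deer'
They match.

Yes


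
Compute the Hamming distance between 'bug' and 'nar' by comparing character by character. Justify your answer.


Alignment:
Position 1: 'b' vs 'n' = DIFFER
Position 2: 'u' vs 'a' = DIFFER
Position 3: 'g' vs 'r' = DIFFER
Total differences: 3

3


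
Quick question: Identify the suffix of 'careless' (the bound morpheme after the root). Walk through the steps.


The word 'careless' = 'care' (root) + '-less' (suffix). The suffix is '-less'.

less


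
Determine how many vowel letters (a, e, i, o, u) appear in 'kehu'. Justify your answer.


Vowels in 'kehu': e, u = 2 vowels.

2


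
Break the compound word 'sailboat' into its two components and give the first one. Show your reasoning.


Split 'sailboat' into 'sail' + 'boat'. The first part is 'sail'.

sail


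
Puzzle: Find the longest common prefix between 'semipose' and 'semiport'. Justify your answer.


Compare from the start: 6 characters match: 'semipo'. Mismatch at position 7: 's' vs 'r'.

semipo


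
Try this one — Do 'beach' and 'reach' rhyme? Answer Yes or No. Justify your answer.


Rime (stressed vowel + following sounds) of 'beach': -each = /iːtʃ/
Rime of 'reach': -each = /iːtʃ/
/iːtʃ/ and /iːtʃ/ are the same ending sound, so the words rhyme.

Yes


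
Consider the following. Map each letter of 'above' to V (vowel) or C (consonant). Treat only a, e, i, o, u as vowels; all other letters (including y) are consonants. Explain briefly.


Letter mapping: a = V, b = C, o = V, v = C, e = V.

VCVCV


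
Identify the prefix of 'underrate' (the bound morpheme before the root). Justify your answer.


The word 'underrate' = 'under' (prefix) + 'rate' (root). The prefix is 'under'.

under


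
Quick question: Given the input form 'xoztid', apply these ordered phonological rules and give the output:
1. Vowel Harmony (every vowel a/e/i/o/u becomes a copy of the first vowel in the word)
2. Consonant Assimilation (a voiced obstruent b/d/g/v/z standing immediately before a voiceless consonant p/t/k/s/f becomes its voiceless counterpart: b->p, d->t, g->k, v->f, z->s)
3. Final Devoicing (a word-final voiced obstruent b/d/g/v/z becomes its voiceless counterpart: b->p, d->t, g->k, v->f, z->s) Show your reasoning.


Starting form: 'xoztid'
Rule 1: Vowel Harmony: all vowels become 'o' (matching first vowel). 'xoztid' -> 'xoztod'
Rule 2: Consonant Assimilation: voiced obstruent before voiceless consonant becomes voiceless ('zt' -> 'st'). 'xoztod' -> 'xostod'
Rule 3: Final Devoicing: word-final voiced obstruent 'd' becomes voiceless 't'. 'xostod' -> 'xostot'
Final form: 'xostot'

xostot


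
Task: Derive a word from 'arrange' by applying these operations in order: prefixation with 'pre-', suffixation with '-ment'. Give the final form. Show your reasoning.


Step 1: Add prefix 'pre-' to 'arrange' = 'prearrange'
Step 2: Add suffix '-ment' to 'prearrange' = 'prearrangement'

prearrangement


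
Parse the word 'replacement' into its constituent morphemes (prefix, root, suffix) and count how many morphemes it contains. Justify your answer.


Step 1: Identify prefix: 're' (meaning: again)
Step 2: Identify root: 'place'
Step 3: Identify suffix(es): 'ment'
Decomposition: re- (prefix: again) + place (root) + -ment (suffix: action/result)
Total morphemes: 3

3 morphemes (re- (prefix: again) + place (root) + -ment (suffix: action/result))


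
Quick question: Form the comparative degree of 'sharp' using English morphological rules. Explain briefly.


Apply comparative formation (add -er): 'sharp' -> 'sharper'.

sharper


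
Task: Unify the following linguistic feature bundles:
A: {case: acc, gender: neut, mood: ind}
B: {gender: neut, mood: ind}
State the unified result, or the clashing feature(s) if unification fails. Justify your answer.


Compare features:
case: A=acc vs B=_ -> unified: acc
gender: A=neut vs B=neut -> unified: neut
mood: A=ind vs B=ind -> unified: ind
No clashes found.

Unified: {case: acc, gender: neut, mood: ind}


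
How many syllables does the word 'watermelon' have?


Break 'watermelon' into syllables: wa-ter-mel-on -> wa | ter | mel | on = 4 syllables

4 syllables


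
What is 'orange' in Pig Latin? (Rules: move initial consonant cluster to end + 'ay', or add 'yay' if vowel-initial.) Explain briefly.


'orange' starts with a vowel, so add 'yay': 'orangeyay'.

orangeyay


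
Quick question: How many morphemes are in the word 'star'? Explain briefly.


Decomposition: star (free morpheme) = 1 morpheme(s)

1 morphemes


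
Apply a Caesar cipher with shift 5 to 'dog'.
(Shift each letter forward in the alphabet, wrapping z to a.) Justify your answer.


Shift each letter by 5: d -> i, o -> t, g -> l. Result: 'itl'.

itl


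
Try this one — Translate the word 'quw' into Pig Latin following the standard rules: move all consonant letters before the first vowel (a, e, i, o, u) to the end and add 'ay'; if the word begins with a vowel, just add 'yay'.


'quw': move consonant cluster 'q' to end and add 'ay': 'uwqay'.

uwqay


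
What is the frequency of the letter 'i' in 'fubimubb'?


Letter 'i' in 'fubimubb': found at position(s) 4 = 1 occurrence(s).

1


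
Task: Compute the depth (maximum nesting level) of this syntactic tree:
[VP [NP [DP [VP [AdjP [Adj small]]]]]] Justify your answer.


Count bracket nesting levels:
'[' at pos 0: depth = 1
'[' at pos 4: depth = 2
'[' at pos 8: depth = 3
'[' at pos 12: depth = 4
'[' at pos 16: depth = 5
'[' at pos 22: depth = 6
Maximum depth reached: 6

6


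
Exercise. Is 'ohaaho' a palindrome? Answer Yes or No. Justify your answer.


Forward: 'ohaaho'
Reversed: 'ohaaho'
They are identical.

Yes


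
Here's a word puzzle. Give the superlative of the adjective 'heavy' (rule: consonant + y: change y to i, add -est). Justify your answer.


Apply superlative formation (consonant + y: change y to i, add -est): 'heavy' -> 'heaviest'.

heaviest


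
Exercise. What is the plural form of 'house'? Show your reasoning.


Apply rule: Add -s. 'house' becomes 'houses'.

houses


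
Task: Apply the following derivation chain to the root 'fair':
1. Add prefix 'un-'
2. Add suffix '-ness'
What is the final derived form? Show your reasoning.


Step 1: Add prefix 'un-' to 'fair' = 'unfair'
Step 2: Add suffix '-ness' to 'unfair' = 'unfairness'

unfairness


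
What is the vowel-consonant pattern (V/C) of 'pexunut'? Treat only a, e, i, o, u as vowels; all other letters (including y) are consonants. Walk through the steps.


Letter mapping: p = C, e = V, x = C, u = V, n = C, u = V, t = C.

CVCVCVC


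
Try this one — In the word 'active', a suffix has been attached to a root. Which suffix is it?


The word 'active' = 'act' (root) + '-ive' (suffix). The suffix is '-ive'.

ive


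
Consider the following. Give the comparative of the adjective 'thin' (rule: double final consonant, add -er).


Apply comparative formation (double final consonant, add -er): 'thin' -> 'thinner'.

thinner


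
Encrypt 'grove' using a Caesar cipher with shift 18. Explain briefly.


Shift each letter by 18: g -> y, r -> j, o -> g, v -> n, e -> w. Result: 'yjgnw'.

yjgnw


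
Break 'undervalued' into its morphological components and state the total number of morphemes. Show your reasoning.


Step 1: Identify prefix: 'under' (meaning: beneath/insufficient)
Step 2: Identify root: 'value'
Step 3: Identify suffix(es): 'ed'
Decomposition: under- (prefix: beneath/insufficient) + value (root) + -ed (suffix: past)
Total morphemes: 3

3 morphemes (under- (prefix: beneath/insufficient) + value (root) + -ed (suffix: past))


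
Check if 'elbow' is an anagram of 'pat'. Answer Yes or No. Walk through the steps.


Sorted letters of 'elbow': 'below'
Sorted letters of 'pat': 'apt'
They do not match.

No


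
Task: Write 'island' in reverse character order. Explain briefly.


Reverse 'island' character by character: 'dnalsi'.

dnalsi


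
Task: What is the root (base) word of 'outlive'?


Remove prefix 'out' from 'outlive' to get root 'live'.

live


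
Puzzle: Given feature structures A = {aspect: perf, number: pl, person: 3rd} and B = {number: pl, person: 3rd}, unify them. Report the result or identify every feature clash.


Compare features:
aspect: A=perf vs B=_ -> unified: perf
number: A=pl vs B=pl -> unified: pl
person: A=3rd vs B=3rd -> unified: 3rd
No clashes found.

Unified: {aspect: perf, number: pl, person: 3rd}


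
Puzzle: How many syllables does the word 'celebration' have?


Break 'celebration' into syllables: cel-e-bra-tion -> cel | e | bra | tion = 4 syllables

4 syllables


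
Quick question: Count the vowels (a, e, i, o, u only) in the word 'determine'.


Vowels in 'determine': e, e, i, e = 4 vowels.

4


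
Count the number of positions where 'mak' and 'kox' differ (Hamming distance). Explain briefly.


Alignment:
Position 1: 'm' vs 'k' = DIFFER
Position 2: 'a' vs 'o' = DIFFER
Position 3: 'k' vs 'x' = DIFFER
Total differences: 3

3


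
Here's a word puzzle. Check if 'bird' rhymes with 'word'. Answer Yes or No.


Rime (stressed vowel + following sounds) of 'bird': -ird = /ɜːrd/
Rime of 'word': -ord = /ɜːrd/
/ɜːrd/ and /ɜːrd/ are the same ending sound, so the words rhyme.

Yes


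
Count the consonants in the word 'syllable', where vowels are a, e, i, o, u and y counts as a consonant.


Consonants in 'syllable': s, y, l, l, b, l = 6 consonants.

6


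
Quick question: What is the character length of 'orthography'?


Spell out 'orthography' and number each letter: o(1), r(2), t(3), h(4), o(5), g(6), r(7), a(8), p(9), h(10), y(11). Total: 11 letters.

11


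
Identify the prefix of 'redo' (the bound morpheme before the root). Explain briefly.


The word 'redo' = 're' (prefix) + 'do' (root). The prefix is 're'.

re


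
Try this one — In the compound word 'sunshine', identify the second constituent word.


Split 'sunshine' into 'sun' + 'shine'. The second part is 'shine'.

shine


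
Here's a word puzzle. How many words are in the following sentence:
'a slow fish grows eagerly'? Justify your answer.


Split into words: a | slow | fish | grows | eagerly = 5 words.

5


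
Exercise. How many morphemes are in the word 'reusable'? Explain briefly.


Decomposition: re- (prefix) + use (root) + -able (suffix) = 3 morpheme(s)

3 morphemes


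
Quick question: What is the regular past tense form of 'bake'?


Apply rule: Add -d (word ends in -e). 'bake' becomes 'baked'.

baked


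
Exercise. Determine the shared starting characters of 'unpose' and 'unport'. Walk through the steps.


Compare from the start: 4 characters match: 'unpo'. Mismatch at position 5: 's' vs 'r'.

unpo


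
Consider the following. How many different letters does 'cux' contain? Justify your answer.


Unique letters in 'cux': {c, u, x} = 3 distinct letters.

3


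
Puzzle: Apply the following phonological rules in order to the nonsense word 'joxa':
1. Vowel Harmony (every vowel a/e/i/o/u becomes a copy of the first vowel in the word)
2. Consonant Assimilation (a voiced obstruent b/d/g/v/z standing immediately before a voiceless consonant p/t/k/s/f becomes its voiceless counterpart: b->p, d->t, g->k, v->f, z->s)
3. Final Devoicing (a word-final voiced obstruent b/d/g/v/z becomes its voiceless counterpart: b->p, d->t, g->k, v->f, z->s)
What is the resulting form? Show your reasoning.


Starting form: 'joxa'
Rule 1: Vowel Harmony: all vowels become 'o' (matching first vowel). 'joxa' -> 'joxo'
Rule 2: Consonant Assimilation: no voiced obstruent (b/d/g/v/z) stands immediately before a voiceless consonant (p/t/k/s/f). No change.
Rule 3: Final Devoicing: the word ends in the vowel 'o', not a consonant. No change.
Final form: 'joxo'

joxo


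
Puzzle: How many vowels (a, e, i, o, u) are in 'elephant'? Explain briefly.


Vowels in 'elephant': e, e, a = 3 vowels.

3


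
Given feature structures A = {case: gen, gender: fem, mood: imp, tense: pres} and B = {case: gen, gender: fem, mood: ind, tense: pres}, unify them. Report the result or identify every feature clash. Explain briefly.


Compare features:
case: A=gen vs B=gen -> unified: gen
gender: A=fem vs B=fem -> unified: fem
mood: A=imp vs B=ind -> CLASH
tense: A=pres vs B=pres -> unified: pres
Clash detected on feature 'mood' (imp vs ind); unification fails.

CLASH on 'mood' (imp vs ind)


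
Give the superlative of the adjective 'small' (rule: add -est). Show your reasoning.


Apply superlative formation (add -est): 'small' -> 'smallest'.

smallest


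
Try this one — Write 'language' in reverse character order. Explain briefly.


Reverse 'language' character by character: 'egaugnal'.

egaugnal


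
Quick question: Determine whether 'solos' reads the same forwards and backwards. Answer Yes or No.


Forward: 'solos'
Reversed: 'solos'
They are identical.

Yes


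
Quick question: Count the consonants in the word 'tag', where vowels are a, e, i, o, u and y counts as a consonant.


Consonants in 'tag': t, g = 2 consonants.

2


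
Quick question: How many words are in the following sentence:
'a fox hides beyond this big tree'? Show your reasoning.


Split into words: a | fox | hides | beyond | this | big | tree = 7 words.

7


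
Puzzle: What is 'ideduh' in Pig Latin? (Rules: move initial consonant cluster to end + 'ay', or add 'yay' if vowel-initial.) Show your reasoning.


'ideduh' starts with a vowel, so add 'yay': 'ideduhyay'.

ideduhyay


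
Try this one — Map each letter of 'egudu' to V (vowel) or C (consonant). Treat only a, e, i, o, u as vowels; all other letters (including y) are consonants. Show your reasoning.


Letter mapping: e = V, g = C, u = V, d = C, u = V.

VCVCV


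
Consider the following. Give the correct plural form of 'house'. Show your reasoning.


Apply rule: Add -s. 'house' becomes 'houses'.

houses


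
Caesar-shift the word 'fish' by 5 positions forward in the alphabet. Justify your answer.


Shift each letter by 5: f -> k, i -> n, s -> x, h -> m. Result: 'knxm'.

knxm


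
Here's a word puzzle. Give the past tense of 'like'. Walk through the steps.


Apply rule: Add -d (word ends in -e). 'like' becomes 'liked'.

liked


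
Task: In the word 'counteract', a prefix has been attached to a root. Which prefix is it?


The word 'counteract' = 'counter' (prefix) + 'act' (root). The prefix is 'counter'.

counter


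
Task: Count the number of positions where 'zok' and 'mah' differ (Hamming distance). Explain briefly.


Alignment:
Position 1: 'z' vs 'm' = DIFFER
Position 2: 'o' vs 'a' = DIFFER
Position 3: 'k' vs 'h' = DIFFER
Total differences: 3

3


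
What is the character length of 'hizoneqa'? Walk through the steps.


Spell out 'hizoneqa' and number each letter: h(1), i(2), z(3), o(4), n(5), e(6), q(7), a(8). Total: 8 letters.

8


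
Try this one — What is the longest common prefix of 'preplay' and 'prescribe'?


Compare from the start: 3 characters match: 'pre'. Mismatch at position 4: 'p' vs 's'.

pre


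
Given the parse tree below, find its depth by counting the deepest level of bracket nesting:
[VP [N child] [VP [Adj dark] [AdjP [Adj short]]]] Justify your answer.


Count bracket nesting levels:
'[' at pos 0: depth = 1
'[' at pos 4: depth = 2
'[' at pos 14: depth = 2
'[' at pos 18: depth = 3
'[' at pos 29: depth = 3
'[' at pos 35: depth = 4
Maximum depth reached: 4

4


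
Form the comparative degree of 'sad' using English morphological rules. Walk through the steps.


Apply comparative formation (double final consonant, add -er): 'sad' -> 'sadder'.

sadder


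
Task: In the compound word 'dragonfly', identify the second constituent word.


Split 'dragonfly' into 'dragon' + 'fly'. The second part is 'fly'.

fly


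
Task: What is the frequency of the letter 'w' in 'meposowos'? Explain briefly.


Letter 'w' in 'meposowos': found at position(s) 7 = 1 occurrence(s).

1


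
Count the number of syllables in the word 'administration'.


Break 'administration' into syllables: ad-min-is-tra-tion -> ad | min | is | tra | tion = 5 syllables

5 syllables


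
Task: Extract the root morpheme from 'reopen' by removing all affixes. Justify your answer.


Remove prefix 're' from 'reopen' to get root 'open'.

open


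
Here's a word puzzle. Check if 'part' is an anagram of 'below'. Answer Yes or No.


Sorted letters of 'part': 'aprt'
Sorted letters of 'below': 'below'
They do not match.

No


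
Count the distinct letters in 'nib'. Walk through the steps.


Unique letters in 'nib': {b, i, n} = 3 distinct letters.

3


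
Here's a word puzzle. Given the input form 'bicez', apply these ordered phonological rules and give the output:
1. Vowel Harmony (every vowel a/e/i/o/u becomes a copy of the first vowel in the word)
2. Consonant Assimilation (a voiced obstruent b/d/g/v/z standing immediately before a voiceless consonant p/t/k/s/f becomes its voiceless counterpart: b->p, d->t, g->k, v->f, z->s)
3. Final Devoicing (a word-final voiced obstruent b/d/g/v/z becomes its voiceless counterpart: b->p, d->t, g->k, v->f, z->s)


Starting form: 'bicez'
Rule 1: Vowel Harmony: all vowels become 'i' (matching first vowel). 'bicez' -> 'biciz'
Rule 2: Consonant Assimilation: no voiced obstruent (b/d/g/v/z) stands immediately before a voiceless consonant (p/t/k/s/f). No change.
Rule 3: Final Devoicing: word-final voiced obstruent 'z' becomes voiceless 's'. 'biciz' -> 'bicis'
Final form: 'bicis'

bicis


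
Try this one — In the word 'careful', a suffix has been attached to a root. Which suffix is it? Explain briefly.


The word 'careful' = 'care' (root) + '-ful' (suffix). The suffix is '-ful'.

ful


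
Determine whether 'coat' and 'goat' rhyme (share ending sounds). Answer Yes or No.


Rime (stressed vowel + following sounds) of 'coat': -oat = /oʊt/
Rime of 'goat': -oat = /oʊt/
/oʊt/ and /oʊt/ are the same ending sound, so the words rhyme.

Yes


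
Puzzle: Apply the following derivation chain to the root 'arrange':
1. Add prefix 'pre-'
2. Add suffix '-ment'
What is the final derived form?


Step 1: Add prefix 'pre-' to 'arrange' = 'prearrange'
Step 2: Add suffix '-ment' to 'prearrange' = 'prearrangement'

prearrangement


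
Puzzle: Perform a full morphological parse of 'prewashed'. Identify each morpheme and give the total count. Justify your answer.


Step 1: Identify prefix: 'pre' (meaning: before)
Step 2: Identify root: 'wash'
Step 3: Identify suffix(es): 'ed'
Decomposition: pre- (prefix: before) + wash (root) + -ed (suffix: past)
Total morphemes: 3

3 morphemes (pre- (prefix: before) + wash (root) + -ed (suffix: past))


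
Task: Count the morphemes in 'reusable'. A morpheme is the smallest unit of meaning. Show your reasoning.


Decomposition: re- (prefix) + use (root) + -able (suffix) = 3 morpheme(s)

3 morphemes


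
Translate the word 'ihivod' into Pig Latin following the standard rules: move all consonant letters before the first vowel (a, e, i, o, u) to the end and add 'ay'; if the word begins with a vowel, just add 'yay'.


'ihivod' starts with a vowel, so add 'yay': 'ihivodyay'.

ihivodyay


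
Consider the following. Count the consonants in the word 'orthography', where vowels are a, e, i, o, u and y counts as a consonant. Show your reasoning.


Consonants in 'orthography': r, t, h, g, r, p, h, y = 8 consonants.

8


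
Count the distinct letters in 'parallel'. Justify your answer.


Unique letters in 'parallel': {a, e, l, p, r} = 5 distinct letters.

5


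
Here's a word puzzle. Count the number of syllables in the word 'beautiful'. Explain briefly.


Break 'beautiful' into syllables: beau-ti-ful -> beau | ti | ful = 3 syllables

3 syllables


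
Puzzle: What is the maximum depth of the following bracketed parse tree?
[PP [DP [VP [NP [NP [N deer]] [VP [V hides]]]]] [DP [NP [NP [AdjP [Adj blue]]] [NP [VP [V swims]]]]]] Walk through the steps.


Count bracket nesting levels:
'[' at pos 0: depth = 1
'[' at pos 4: depth = 2
'[' at pos 8: depth = 3
'[' at pos 12: depth = 4
'[' at pos 16: depth = 5
'[' at pos 20: depth = 6
'[' at pos 30: depth = 5
'[' at pos 34: depth = 6
'[' at pos 48: depth = 2
'[' at pos 52: depth = 3
'[' at pos 56: depth = 4
'[' at pos 60: depth = 5
'[' at pos 66: depth = 6
'[' at pos 79: depth = 4
'[' at pos 83: depth = 5
'[' at pos 87: depth = 6
Maximum depth reached: 6

6
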